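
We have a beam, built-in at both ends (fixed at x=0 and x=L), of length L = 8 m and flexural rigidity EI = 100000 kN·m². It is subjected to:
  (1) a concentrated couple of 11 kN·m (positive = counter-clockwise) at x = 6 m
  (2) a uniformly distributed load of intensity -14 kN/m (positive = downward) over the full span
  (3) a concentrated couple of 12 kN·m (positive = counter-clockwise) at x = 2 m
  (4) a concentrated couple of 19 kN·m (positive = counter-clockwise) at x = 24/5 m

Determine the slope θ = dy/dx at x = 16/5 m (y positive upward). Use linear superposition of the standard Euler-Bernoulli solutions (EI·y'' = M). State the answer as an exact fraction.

θ(16/5) = 15679/62500000 rad

Load 1 — applied couple M₀=11 kN·m at a=6 m (b=L-a=2):
  θ_1 = (R_Ax²/2 - M_Ax)/EI  [x≤a] with R_A=99/64, M_A=55/16 = ((99/64)·(16/5)²/2 - (55/16)·(16/5))/100000 = -77/2500000 rad
Load 2 — uniform load w=-14 kN/m over full span:
  θ_2 = -wx(L-x)(L-2x)/(12EI) = -(-14)·(16/5)·(8-(16/5))·(8-2·(16/5))/(12·100000) = 112/390625 rad
Load 3 — applied couple M₀=12 kN·m at a=2 m (b=L-a=6):
  θ_3 = (R_Ax²/2 - M_Ax - M₀(x-a))/EI  [x>a] with R_A=27/16, M_A=-9/4 = ((27/16)·(16/5)²/2 - (-9/4)·(16/5) - 12·((16/5)-2))/100000 = 9/625000 rad
Load 4 — applied couple M₀=19 kN·m at a=24/5 m (b=L-a=16/5):
  θ_4 = (R_Ax²/2 - M_Ax)/EI  [x≤a] with R_A=171/50, M_A=152/25 = ((171/50)·(16/5)²/2 - (152/25)·(16/5))/100000 = -38/1953125 rad
Superposition: θ = Σ θ_i = 15679/62500000 rad ≈ 0.000251 rad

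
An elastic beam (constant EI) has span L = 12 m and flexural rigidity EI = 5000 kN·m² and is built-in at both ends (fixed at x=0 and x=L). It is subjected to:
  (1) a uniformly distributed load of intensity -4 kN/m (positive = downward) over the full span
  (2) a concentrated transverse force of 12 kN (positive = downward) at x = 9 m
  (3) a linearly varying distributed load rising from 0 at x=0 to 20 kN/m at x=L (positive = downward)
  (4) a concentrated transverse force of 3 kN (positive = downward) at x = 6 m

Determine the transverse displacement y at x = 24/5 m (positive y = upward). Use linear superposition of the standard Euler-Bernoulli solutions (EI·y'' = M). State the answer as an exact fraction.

y(24/5) = -135189/1953125 m

Load 1 — uniform load w=-4 kN/m over full span:
  y_1 = -wx²(L-x)²/(24EI) = -(-4)·(24/5)²·(12-(24/5))²/(24·5000) = 15552/390625 m
Load 2 — point force P=12 kN at a=9 m (b=L-a=3):
  y_2 = -Pb²x²(3aL-(3a+b)x)/(6L³EI)  [x≤a] = -12·3²·(24/5)²·(3·9·12-(3·9+3)·(24/5))/(6·12³·5000) = -27/3125 m
Load 3 — triangular load w₀=20 kN/m (0→w₀ over full span):
  y_3 = -w₀x²(L-x)²(x+2L)/(120LEI) = -20·(24/5)²·(12-(24/5))²·((24/5)+2·12)/(120·12·5000) = -186624/1953125 m
Load 4 — point force P=3 kN at a=6 m (b=L-a=6):
  y_4 = -Pb²x²(3aL-(3a+b)x)/(6L³EI)  [x≤a] = -3·6²·(24/5)²·(3·6·12-(3·6+6)·(24/5))/(6·12³·5000) = -378/78125 m
Superposition: y = Σ y_i = -135189/1953125 m ≈ -0.069217 m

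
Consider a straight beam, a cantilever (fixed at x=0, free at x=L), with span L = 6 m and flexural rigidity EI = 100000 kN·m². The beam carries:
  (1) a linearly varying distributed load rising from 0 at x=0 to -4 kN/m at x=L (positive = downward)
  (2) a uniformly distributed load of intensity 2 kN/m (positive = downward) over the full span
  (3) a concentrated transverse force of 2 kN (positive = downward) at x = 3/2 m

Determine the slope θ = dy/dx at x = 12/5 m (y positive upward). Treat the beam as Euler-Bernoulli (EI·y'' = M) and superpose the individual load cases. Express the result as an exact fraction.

Load 1 — triangular load w₀=-4 kN/m (0→w₀ over full span):
  θ_1 = (w₀Lx²/4-w₀L²x/3-w₀x⁴/(24L))/EI = ((-4)·6·(12/5)²/4-(-4)·6²·(12/5)/3-(-4)·(12/5)⁴/(24·6))/100000 = 1593/1953125 rad
Load 2 — uniform load w=2 kN/m over full span:
  θ_2 = -wx(x²-3Lx+3L²)/(6EI) = -2·(12/5)·((12/5)²-3·6·(12/5)+3·6²)/(6·100000) = -441/781250 rad
Load 3 — point force P=2 kN at a=3/2 m (b=L-a=9/2):
  θ_3 = -Pa²/(2EI)  [x>a] = -2·(3/2)²/(2·100000) = -9/400000 rad
Superposition: θ = Σ θ_i = 57159/250000000 rad ≈ 0.000229 rad

θ(12/5) = 57159/250000000 rad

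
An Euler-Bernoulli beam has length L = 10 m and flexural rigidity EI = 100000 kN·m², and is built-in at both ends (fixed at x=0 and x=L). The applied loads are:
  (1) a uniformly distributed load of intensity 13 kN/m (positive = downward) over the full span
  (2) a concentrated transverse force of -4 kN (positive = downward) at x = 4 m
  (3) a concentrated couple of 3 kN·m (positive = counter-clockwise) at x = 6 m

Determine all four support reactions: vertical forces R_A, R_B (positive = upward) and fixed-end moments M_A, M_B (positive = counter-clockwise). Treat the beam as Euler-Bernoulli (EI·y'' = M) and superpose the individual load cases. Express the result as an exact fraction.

R_A = 1571/25 kN, M_A = 1553/15 kN·m, R_B = 1579/25 kN, M_B = -1562/15 kN·m

Load 1 — uniform load w=13 kN/m over full span:
  R_A = wL/2 = 13·10/2 = 65 kN
  M_A = wL²/12 = 13·10²/12 = 325/3 kN·m
  R_B = wL/2 = 13·10/2 = 65 kN
  M_B = -wL²/12 = -13·10²/12 = -325/3 kN·m
Load 2 — point force P=-4 kN at a=4 m (b=L-a=6):
  R_A = Pb²(3a+b)/L³ = (-4)·6²·(3·4+6)/10³ = -324/125 kN
  M_A = Pab²/L² = (-4)·4·6²/10² = -144/25 kN·m
  R_B = Pa²(a+3b)/L³ = (-4)·4²·(4+3·6)/10³ = -176/125 kN
  M_B = -Pa²b/L² = -(-4)·4²·6/10² = 96/25 kN·m
Load 3 — applied couple M₀=3 kN·m at a=6 m (b=L-a=4):
  R_A = 6M₀ab/L³ = 6·3·6·4/10³ = 54/125 kN
  M_A = M₀b(2a-b)/L² = 3·4·(2·6-4)/10² = 24/25 kN·m
  R_B = -6M₀ab/L³ = -6·3·6·4/10³ = -54/125 kN
  M_B = M₀a(2b-a)/L² = 3·6·(2·4-6)/10² = 9/25 kN·m
Superposition: R_A = 1571/25 kN, M_A = 1553/15 kN·m, R_B = 1579/25 kN, M_B = -1562/15 kN·m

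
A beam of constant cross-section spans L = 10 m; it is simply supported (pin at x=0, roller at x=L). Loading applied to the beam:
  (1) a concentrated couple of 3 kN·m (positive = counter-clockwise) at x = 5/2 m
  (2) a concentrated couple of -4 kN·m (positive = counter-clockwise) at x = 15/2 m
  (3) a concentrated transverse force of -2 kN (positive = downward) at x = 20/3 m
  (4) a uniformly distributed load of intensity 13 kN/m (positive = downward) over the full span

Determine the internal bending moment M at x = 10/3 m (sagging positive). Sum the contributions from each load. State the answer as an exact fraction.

Load 1 — applied couple M₀=3 kN·m at a=5/2 m (b=L-a=15/2):
  M_1 = M₀x/L - M₀  [x>a] = 3·(10/3)/10 - 3 = -2 kN·m
Load 2 — applied couple M₀=-4 kN·m at a=15/2 m (b=L-a=5/2):
  M_2 = M₀x/L  [x≤a] = (-4)·(10/3)/10 = -4/3 kN·m
Load 3 — point force P=-2 kN at a=20/3 m (b=L-a=10/3):
  M_3 = Pbx/L  [x≤a] = (-2)·(10/3)·(10/3)/10 = -20/9 kN·m
Load 4 — uniform load w=13 kN/m over full span:
  M_4 = wx(L-x)/2 = 13·(10/3)·(10-(10/3))/2 = 1300/9 kN·m
Superposition: M = Σ M_i = 1250/9 kN·m ≈ 138.888889 kN·m

M(10/3) = 1250/9 kN·m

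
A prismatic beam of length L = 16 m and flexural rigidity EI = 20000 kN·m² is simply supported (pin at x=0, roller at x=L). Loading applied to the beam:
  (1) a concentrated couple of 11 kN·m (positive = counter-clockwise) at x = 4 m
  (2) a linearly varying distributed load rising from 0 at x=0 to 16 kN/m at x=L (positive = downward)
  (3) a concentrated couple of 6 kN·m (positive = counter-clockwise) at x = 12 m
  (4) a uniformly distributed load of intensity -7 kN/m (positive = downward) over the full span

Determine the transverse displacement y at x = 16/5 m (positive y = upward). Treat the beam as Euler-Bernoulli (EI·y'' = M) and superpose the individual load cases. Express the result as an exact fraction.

Load 1 — applied couple M₀=11 kN·m at a=4 m (b=L-a=12):
  y_1 = (M₀x³/(6L)+C₁x)/EI  [x≤a] with C₁=M₀(3b²-L²)/(6L)=121/6 = (11·(16/5)³/(6·16)+(121/6)·(16/5))/20000 = 1067/312500 m
Load 2 — triangular load w₀=16 kN/m (0→w₀ over full span):
  y_2 = -w₀x(7L⁴-10L²x²+3x⁴)/(360LEI) = -16·(16/5)·(7·16⁴-10·16²·(16/5)²+3·(16/5)⁴)/(360·16·20000) = -5636096/29296875 m
Load 3 — applied couple M₀=6 kN·m at a=12 m (b=L-a=4):
  y_3 = (M₀x³/(6L)+C₁x)/EI  [x≤a] with C₁=M₀(3b²-L²)/(6L)=-13 = (6·(16/5)³/(6·16)+(-13)·(16/5))/20000 = -309/156250 m
Load 4 — uniform load w=-7 kN/m over full span:
  y_4 = -wx(L³-2Lx²+x³)/(24EI) = -(-7)·(16/5)·(16³-2·16·(16/5)²+(16/5)³)/(24·20000) = 207872/1171875 m
Superposition: y = Σ y_i = -529603/39062500 m ≈ -0.013558 m

y(16/5) = -529603/39062500 m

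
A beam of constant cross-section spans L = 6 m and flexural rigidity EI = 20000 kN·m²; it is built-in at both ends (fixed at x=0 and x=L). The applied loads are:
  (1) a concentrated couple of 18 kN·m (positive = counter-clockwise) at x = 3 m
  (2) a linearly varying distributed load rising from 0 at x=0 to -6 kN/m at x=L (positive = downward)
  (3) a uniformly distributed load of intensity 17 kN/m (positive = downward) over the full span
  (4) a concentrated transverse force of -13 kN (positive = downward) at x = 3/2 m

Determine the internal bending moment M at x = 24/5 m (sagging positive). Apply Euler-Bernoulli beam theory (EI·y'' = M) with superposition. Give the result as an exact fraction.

Load 1 — applied couple M₀=18 kN·m at a=3 m (b=L-a=3):
  M_1 = R_Ax - M_A - M₀  [x>a] with R_A=9/2, M_A=9/2 = (9/2)·(24/5) - (9/2) - 18 = -9/10 kN·m
Load 2 — triangular load w₀=-6 kN/m (0→w₀ over full span):
  M_2 = 3w₀Lx/20 - w₀L²/30 - w₀x³/(6L) = 3·(-6)·6·(24/5)/20 - (-6)·6²/30 - (-6)·(24/5)³/(6·6) = -36/125 kN·m
Load 3 — uniform load w=17 kN/m over full span:
  M_3 = wLx/2 - wL²/12 - wx²/2 = 17·6·(24/5)/2 - 17·6²/12 - 17·(24/5)²/2 = -51/25 kN·m
Load 4 — point force P=-13 kN at a=3/2 m (b=L-a=9/2):
  M_4 = Pa²(a+3b)(L-x)/L³ - Pa²b/L²  [x>a] = (-13)·(3/2)²·((3/2)+3·(9/2))·(6-(24/5))/6³ - (-13)·(3/2)²·(9/2)/6² = 39/32 kN·m
Superposition: M = Σ M_i = -8037/4000 kN·m ≈ -2.009250 kN·m

M(24/5) = -8037/4000 kN·m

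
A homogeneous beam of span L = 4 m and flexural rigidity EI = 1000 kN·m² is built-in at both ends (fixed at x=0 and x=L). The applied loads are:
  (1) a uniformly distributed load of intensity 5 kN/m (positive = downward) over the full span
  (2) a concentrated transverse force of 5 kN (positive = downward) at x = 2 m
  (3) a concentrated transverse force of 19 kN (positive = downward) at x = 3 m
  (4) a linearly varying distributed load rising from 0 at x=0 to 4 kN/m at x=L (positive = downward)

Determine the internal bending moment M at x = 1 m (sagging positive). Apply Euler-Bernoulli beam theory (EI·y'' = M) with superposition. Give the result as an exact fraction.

Load 1 — uniform load w=5 kN/m over full span:
  M_1 = wLx/2 - wL²/12 - wx²/2 = 5·4·1/2 - 5·4²/12 - 5·1²/2 = 5/6 kN·m
Load 2 — point force P=5 kN at a=2 m (b=L-a=2):
  M_2 = Pb²(3a+b)x/L³ - Pab²/L²  [x≤a] = 5·2²·(3·2+2)·1/4³ - 5·2·2²/4² = 0 kN·m
Load 3 — point force P=19 kN at a=3 m (b=L-a=1):
  M_3 = Pb²(3a+b)x/L³ - Pab²/L²  [x≤a] = 19·1²·(3·3+1)·1/4³ - 19·3·1²/4² = -19/32 kN·m
Load 4 — triangular load w₀=4 kN/m (0→w₀ over full span):
  M_4 = 3w₀Lx/20 - w₀L²/30 - w₀x³/(6L) = 3·4·4·1/20 - 4·4²/30 - 4·1³/(6·4) = 1/10 kN·m
Superposition: M = Σ M_i = 163/480 kN·m ≈ 0.339583 kN·m

M(1) = 163/480 kN·m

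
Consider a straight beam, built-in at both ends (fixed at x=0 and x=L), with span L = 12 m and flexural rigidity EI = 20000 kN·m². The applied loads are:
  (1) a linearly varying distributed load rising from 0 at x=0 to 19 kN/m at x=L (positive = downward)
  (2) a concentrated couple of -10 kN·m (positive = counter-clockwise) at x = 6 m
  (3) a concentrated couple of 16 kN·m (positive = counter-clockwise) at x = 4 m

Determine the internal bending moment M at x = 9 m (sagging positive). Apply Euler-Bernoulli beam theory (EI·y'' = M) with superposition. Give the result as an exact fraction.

M(9) = 1019/40 kN·m

Load 1 — triangular load w₀=19 kN/m (0→w₀ over full span):
  M_1 = 3w₀Lx/20 - w₀L²/30 - w₀x³/(6L) = 3·19·12·9/20 - 19·12²/30 - 19·9³/(6·12) = 969/40 kN·m
Load 2 — applied couple M₀=-10 kN·m at a=6 m (b=L-a=6):
  M_2 = R_Ax - M_A - M₀  [x>a] with R_A=-5/4, M_A=-5/2 = (-5/4)·9 - (-5/2) - (-10) = 5/4 kN·m
Load 3 — applied couple M₀=16 kN·m at a=4 m (b=L-a=8):
  M_3 = R_Ax - M_A - M₀  [x>a] with R_A=16/9, M_A=0 = (16/9)·9 - 0 - 16 = 0 kN·m
Superposition: M = Σ M_i = 1019/40 kN·m ≈ 25.475000 kN·m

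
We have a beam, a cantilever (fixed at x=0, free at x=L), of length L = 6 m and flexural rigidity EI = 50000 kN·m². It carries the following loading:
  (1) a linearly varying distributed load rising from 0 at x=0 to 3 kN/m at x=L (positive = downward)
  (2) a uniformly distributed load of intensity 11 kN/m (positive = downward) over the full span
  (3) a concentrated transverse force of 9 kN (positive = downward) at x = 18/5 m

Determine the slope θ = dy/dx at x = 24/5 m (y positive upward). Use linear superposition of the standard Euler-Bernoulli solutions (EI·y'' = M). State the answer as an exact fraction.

θ(24/5) = -166041/15625000 rad

Load 1 — triangular load w₀=3 kN/m (0→w₀ over full span):
  θ_1 = (w₀Lx²/4-w₀L²x/3-w₀x⁴/(24L))/EI = (3·6·(24/5)²/4-3·6²·(24/5)/3-3·(24/5)⁴/(24·6))/50000 = -3132/1953125 rad
Load 2 — uniform load w=11 kN/m over full span:
  θ_2 = -wx(x²-3Lx+3L²)/(6EI) = -11·(24/5)·((24/5)²-3·6·(24/5)+3·6²)/(6·50000) = -3069/390625 rad
Load 3 — point force P=9 kN at a=18/5 m (b=L-a=12/5):
  θ_3 = -Pa²/(2EI)  [x>a] = -9·(18/5)²/(2·50000) = -729/625000 rad
Superposition: θ = Σ θ_i = -166041/15625000 rad ≈ -0.010627 rad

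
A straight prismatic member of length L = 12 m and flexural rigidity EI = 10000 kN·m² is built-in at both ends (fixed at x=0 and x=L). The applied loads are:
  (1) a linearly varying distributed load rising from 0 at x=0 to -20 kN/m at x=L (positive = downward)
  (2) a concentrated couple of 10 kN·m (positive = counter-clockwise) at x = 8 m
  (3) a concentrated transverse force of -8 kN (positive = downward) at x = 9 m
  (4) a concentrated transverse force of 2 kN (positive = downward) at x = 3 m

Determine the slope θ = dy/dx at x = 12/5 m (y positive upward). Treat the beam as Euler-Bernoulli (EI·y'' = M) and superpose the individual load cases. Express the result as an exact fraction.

θ(12/5) = 16023/1250000 rad

Load 1 — triangular load w₀=-20 kN/m (0→w₀ over full span):
  θ_1 = -w₀(2x(L-x)(L-2x)(x+2L)+x²(L-x)²)/(120LEI) = -(-20)·(2·(12/5)·(12-(12/5))·(12-2·(12/5))·((12/5)+2·12)+(12/5)²·(12-(12/5))²)/(120·12·10000) = 1008/78125 rad
Load 2 — applied couple M₀=10 kN·m at a=8 m (b=L-a=4):
  θ_2 = (R_Ax²/2 - M_Ax)/EI  [x≤a] with R_A=10/9, M_A=10/3 = ((10/9)·(12/5)²/2 - (10/3)·(12/5))/10000 = -3/6250 rad
Load 3 — point force P=-8 kN at a=9 m (b=L-a=3):
  θ_3 = -Pb²x(2aL-(3a+b)x)/(2L³EI)  [x≤a] = -(-8)·3²·(12/5)·(2·9·12-(3·9+3)·(12/5))/(2·12³·10000) = 9/12500 rad
Load 4 — point force P=2 kN at a=3 m (b=L-a=9):
  θ_4 = -Pb²x(2aL-(3a+b)x)/(2L³EI)  [x≤a] = -2·9²·(12/5)·(2·3·12-(3·3+9)·(12/5))/(2·12³·10000) = -81/250000 rad
Superposition: θ = Σ θ_i = 16023/1250000 rad ≈ 0.012818 rad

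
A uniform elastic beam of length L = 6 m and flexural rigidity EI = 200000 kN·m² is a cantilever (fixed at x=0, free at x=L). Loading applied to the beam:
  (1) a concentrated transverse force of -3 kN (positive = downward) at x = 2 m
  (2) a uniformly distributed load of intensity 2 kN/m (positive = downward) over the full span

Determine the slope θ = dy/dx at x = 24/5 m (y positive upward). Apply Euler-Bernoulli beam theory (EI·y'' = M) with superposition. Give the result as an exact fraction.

Load 1 — point force P=-3 kN at a=2 m (b=L-a=4):
  θ_1 = -Pa²/(2EI)  [x>a] = -(-3)·2²/(2·200000) = 3/100000 rad
Load 2 — uniform load w=2 kN/m over full span:
  θ_2 = -wx(x²-3Lx+3L²)/(6EI) = -2·(24/5)·((24/5)²-3·6·(24/5)+3·6²)/(6·200000) = -279/781250 rad
Superposition: θ = Σ θ_i = -4089/12500000 rad ≈ -0.000327 rad

θ(24/5) = -4089/12500000 rad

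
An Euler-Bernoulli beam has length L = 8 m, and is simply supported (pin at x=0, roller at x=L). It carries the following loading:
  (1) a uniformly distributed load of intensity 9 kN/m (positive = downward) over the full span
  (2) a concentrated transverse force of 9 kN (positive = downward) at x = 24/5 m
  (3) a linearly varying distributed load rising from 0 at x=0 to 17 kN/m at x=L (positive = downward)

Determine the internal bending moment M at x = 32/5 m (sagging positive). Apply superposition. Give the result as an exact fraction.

M(32/5) = 13368/125 kN·m

Load 1 — uniform load w=9 kN/m over full span:
  M_1 = wx(L-x)/2 = 9·(32/5)·(8-(32/5))/2 = 1152/25 kN·m
Load 2 — point force P=9 kN at a=24/5 m (b=L-a=16/5):
  M_2 = Pa(L-x)/L  [x>a] = 9·(24/5)·(8-(32/5))/8 = 216/25 kN·m
Load 3 — triangular load w₀=17 kN/m (0→w₀ over full span):
  M_3 = w₀Lx/6 - w₀x³/(6L) = 17·8·(32/5)/6 - 17·(32/5)³/(6·8) = 6528/125 kN·m
Superposition: M = Σ M_i = 13368/125 kN·m ≈ 106.944000 kN·m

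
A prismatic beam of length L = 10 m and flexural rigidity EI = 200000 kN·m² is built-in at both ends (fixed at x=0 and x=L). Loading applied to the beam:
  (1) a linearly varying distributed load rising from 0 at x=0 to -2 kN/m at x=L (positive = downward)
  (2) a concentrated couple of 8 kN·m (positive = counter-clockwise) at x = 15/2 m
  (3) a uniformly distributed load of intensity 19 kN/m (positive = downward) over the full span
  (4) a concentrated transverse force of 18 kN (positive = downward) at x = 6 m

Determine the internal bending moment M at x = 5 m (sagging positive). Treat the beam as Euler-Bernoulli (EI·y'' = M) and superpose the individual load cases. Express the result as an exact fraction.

Load 1 — triangular load w₀=-2 kN/m (0→w₀ over full span):
  M_1 = 3w₀Lx/20 - w₀L²/30 - w₀x³/(6L) = 3·(-2)·10·5/20 - (-2)·10²/30 - (-2)·5³/(6·10) = -25/6 kN·m
Load 2 — applied couple M₀=8 kN·m at a=15/2 m (b=L-a=5/2):
  M_2 = R_Ax - M_A  [x≤a] with R_A=9/10, M_A=5/2 = (9/10)·5 - (5/2) = 2 kN·m
Load 3 — uniform load w=19 kN/m over full span:
  M_3 = wLx/2 - wL²/12 - wx²/2 = 19·10·5/2 - 19·10²/12 - 19·5²/2 = 475/6 kN·m
Load 4 — point force P=18 kN at a=6 m (b=L-a=4):
  M_4 = Pb²(3a+b)x/L³ - Pab²/L²  [x≤a] = 18·4²·(3·6+4)·5/10³ - 18·6·4²/10² = 72/5 kN·m
Superposition: M = Σ M_i = 457/5 kN·m ≈ 91.400000 kN·m

M(5) = 457/5 kN·m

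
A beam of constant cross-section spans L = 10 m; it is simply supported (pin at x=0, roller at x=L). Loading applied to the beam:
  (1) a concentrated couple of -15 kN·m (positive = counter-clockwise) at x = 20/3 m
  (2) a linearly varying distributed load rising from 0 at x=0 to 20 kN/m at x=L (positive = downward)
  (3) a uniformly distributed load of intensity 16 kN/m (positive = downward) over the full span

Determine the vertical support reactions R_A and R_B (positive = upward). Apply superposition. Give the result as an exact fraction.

R_A = 671/6 kN, R_B = 889/6 kN

Load 1 — applied couple M₀=-15 kN·m at a=20/3 m (b=L-a=10/3):
  R_A = M₀/L = (-15)/10 = -3/2 kN
  R_B = -M₀/L = -(-15)/10 = 3/2 kN
Load 2 — triangular load w₀=20 kN/m (0→w₀ over full span):
  R_A = w₀L/6 = 20·10/6 = 100/3 kN
  R_B = w₀L/3 = 20·10/3 = 200/3 kN
Load 3 — uniform load w=16 kN/m over full span:
  R_A = wL/2 = 16·10/2 = 80 kN
  R_B = wL/2 = 16·10/2 = 80 kN
Superposition: R_A = 671/6 kN, R_B = 889/6 kN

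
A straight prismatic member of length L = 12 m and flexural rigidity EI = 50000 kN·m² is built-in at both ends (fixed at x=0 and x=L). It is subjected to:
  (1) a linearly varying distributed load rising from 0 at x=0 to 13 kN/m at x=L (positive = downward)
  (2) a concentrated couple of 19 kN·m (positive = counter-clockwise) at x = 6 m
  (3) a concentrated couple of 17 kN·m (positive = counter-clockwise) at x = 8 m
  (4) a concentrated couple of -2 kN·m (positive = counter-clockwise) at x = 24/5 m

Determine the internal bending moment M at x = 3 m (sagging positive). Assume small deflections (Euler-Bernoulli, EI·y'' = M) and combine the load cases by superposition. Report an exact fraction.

Load 1 — triangular load w₀=13 kN/m (0→w₀ over full span):
  M_1 = 3w₀Lx/20 - w₀L²/30 - w₀x³/(6L) = 3·13·12·3/20 - 13·12²/30 - 13·3³/(6·12) = 117/40 kN·m
Load 2 — applied couple M₀=19 kN·m at a=6 m (b=L-a=6):
  M_2 = R_Ax - M_A  [x≤a] with R_A=19/8, M_A=19/4 = (19/8)·3 - (19/4) = 19/8 kN·m
Load 3 — applied couple M₀=17 kN·m at a=8 m (b=L-a=4):
  M_3 = R_Ax - M_A  [x≤a] with R_A=17/9, M_A=17/3 = (17/9)·3 - (17/3) = 0 kN·m
Load 4 — applied couple M₀=-2 kN·m at a=24/5 m (b=L-a=36/5):
  M_4 = R_Ax - M_A  [x≤a] with R_A=-6/25, M_A=-6/25 = (-6/25)·3 - (-6/25) = -12/25 kN·m
Superposition: M = Σ M_i = 241/50 kN·m ≈ 4.820000 kN·m

M(3) = 241/50 kN·m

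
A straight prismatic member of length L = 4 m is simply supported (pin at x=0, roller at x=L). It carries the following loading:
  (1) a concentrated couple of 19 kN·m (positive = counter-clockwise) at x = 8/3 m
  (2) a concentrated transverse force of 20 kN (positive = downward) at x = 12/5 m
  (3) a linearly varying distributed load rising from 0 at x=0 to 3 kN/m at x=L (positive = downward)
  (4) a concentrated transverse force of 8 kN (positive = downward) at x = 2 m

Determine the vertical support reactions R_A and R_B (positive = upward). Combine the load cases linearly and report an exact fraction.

Load 1 — applied couple M₀=19 kN·m at a=8/3 m (b=L-a=4/3):
  R_A = M₀/L = 19/4 kN
  R_B = -M₀/L = -19/4 kN
Load 2 — point force P=20 kN at a=12/5 m (b=L-a=8/5):
  R_A = Pb/L = 20·(8/5)/4 = 8 kN
  R_B = Pa/L = 20·(12/5)/4 = 12 kN
Load 3 — triangular load w₀=3 kN/m (0→w₀ over full span):
  R_A = w₀L/6 = 3·4/6 = 2 kN
  R_B = w₀L/3 = 3·4/3 = 4 kN
Load 4 — point force P=8 kN at a=2 m (b=L-a=2):
  R_A = Pb/L = 8·2/4 = 4 kN
  R_B = Pa/L = 8·2/4 = 4 kN
Superposition: R_A = 75/4 kN, R_B = 61/4 kN

R_A = 75/4 kN, R_B = 61/4 kN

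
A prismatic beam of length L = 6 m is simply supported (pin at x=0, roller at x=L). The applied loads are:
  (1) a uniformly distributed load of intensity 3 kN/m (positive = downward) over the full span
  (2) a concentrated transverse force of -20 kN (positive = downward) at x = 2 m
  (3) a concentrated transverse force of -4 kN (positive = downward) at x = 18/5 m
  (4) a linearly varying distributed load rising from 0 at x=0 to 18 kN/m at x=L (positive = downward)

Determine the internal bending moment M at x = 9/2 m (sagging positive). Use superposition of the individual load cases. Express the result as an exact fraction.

Load 1 — uniform load w=3 kN/m over full span:
  M_1 = wx(L-x)/2 = 3·(9/2)·(6-(9/2))/2 = 81/8 kN·m
Load 2 — point force P=-20 kN at a=2 m (b=L-a=4):
  M_2 = Pa(L-x)/L  [x>a] = (-20)·2·(6-(9/2))/6 = -10 kN·m
Load 3 — point force P=-4 kN at a=18/5 m (b=L-a=12/5):
  M_3 = Pa(L-x)/L  [x>a] = (-4)·(18/5)·(6-(9/2))/6 = -18/5 kN·m
Load 4 — triangular load w₀=18 kN/m (0→w₀ over full span):
  M_4 = w₀Lx/6 - w₀x³/(6L) = 18·6·(9/2)/6 - 18·(9/2)³/(6·6) = 567/16 kN·m
Superposition: M = Σ M_i = 2557/80 kN·m ≈ 31.962500 kN·m

M(9/2) = 2557/80 kN·m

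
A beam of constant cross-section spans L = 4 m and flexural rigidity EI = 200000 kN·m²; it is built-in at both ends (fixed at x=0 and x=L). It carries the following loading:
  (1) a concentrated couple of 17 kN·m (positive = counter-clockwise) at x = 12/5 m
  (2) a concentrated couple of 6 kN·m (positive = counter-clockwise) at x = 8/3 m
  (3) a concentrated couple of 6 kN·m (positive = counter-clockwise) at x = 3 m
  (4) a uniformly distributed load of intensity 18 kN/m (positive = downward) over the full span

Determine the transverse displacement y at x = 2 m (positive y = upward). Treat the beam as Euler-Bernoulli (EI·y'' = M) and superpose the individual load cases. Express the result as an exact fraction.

y(2) = -2633/30000000 m

Load 1 — applied couple M₀=17 kN·m at a=12/5 m (b=L-a=8/5):
  y_1 = (R_Ax³/6 - M_Ax²/2)/EI  [x≤a] with R_A=153/25, M_A=136/25 = ((153/25)·2³/6 - (136/25)·2²/2)/200000 = -17/1250000 m
Load 2 — applied couple M₀=6 kN·m at a=8/3 m (b=L-a=4/3):
  y_2 = (R_Ax³/6 - M_Ax²/2)/EI  [x≤a] with R_A=2, M_A=2 = (2·2³/6 - 2·2²/2)/200000 = -1/150000 m
Load 3 — applied couple M₀=6 kN·m at a=3 m (b=L-a=1):
  y_3 = (R_Ax³/6 - M_Ax²/2)/EI  [x≤a] with R_A=27/16, M_A=15/8 = ((27/16)·2³/6 - (15/8)·2²/2)/200000 = -3/400000 m
Load 4 — uniform load w=18 kN/m over full span:
  y_4 = -wx²(L-x)²/(24EI) = -18·2²·(4-2)²/(24·200000) = -3/50000 m
Superposition: y = Σ y_i = -2633/30000000 m ≈ -0.000088 m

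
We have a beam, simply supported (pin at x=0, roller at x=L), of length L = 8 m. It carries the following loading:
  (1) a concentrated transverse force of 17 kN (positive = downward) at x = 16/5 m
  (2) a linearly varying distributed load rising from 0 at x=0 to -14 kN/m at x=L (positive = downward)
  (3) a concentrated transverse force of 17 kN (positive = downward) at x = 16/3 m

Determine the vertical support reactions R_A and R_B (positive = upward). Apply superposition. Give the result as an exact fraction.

Load 1 — point force P=17 kN at a=16/5 m (b=L-a=24/5):
  R_A = Pb/L = 17·(24/5)/8 = 51/5 kN
  R_B = Pa/L = 17·(16/5)/8 = 34/5 kN
Load 2 — triangular load w₀=-14 kN/m (0→w₀ over full span):
  R_A = w₀L/6 = (-14)·8/6 = -56/3 kN
  R_B = w₀L/3 = (-14)·8/3 = -112/3 kN
Load 3 — point force P=17 kN at a=16/3 m (b=L-a=8/3):
  R_A = Pb/L = 17·(8/3)/8 = 17/3 kN
  R_B = Pa/L = 17·(16/3)/8 = 34/3 kN
Superposition: R_A = -14/5 kN, R_B = -96/5 kN

R_A = -14/5 kN, R_B = -96/5 kN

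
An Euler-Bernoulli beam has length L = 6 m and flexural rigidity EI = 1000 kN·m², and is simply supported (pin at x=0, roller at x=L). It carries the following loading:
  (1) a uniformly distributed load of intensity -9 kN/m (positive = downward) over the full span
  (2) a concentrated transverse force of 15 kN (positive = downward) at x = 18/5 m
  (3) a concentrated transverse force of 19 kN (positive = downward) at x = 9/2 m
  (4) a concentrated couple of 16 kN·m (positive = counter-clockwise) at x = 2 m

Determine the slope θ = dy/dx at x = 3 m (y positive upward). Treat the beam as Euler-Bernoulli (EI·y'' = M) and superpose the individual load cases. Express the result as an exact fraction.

Load 1 — uniform load w=-9 kN/m over full span:
  θ_1 = -w(L³-6Lx²+4x³)/(24EI) = -(-9)·(6³-6·6·3²+4·3³)/(24·1000) = 0 rad
Load 2 — point force P=15 kN at a=18/5 m (b=L-a=12/5):
  θ_2 = -Pb(L²-b²-3x²)/(6LEI)  [x≤a] = -15·(12/5)·(6²-(12/5)²-3·3²)/(6·6·1000) = -81/25000 rad
Load 3 — point force P=19 kN at a=9/2 m (b=L-a=3/2):
  θ_3 = -Pb(L²-b²-3x²)/(6LEI)  [x≤a] = -19·(3/2)·(6²-(3/2)²-3·3²)/(6·6·1000) = -171/32000 rad
Load 4 — applied couple M₀=16 kN·m at a=2 m (b=L-a=4):
  θ_4 = (M₀x²/(2L)-M₀(x-a)+C₁)/EI  [x>a] with C₁=M₀(3b²-L²)/(6L)=16/3 = (16·3²/(2·6)-16·(3-2)+(16/3))/1000 = 1/750 rad
Superposition: θ = Σ θ_i = -17401/2400000 rad ≈ -0.007250 rad

θ(3) = -17401/2400000 rad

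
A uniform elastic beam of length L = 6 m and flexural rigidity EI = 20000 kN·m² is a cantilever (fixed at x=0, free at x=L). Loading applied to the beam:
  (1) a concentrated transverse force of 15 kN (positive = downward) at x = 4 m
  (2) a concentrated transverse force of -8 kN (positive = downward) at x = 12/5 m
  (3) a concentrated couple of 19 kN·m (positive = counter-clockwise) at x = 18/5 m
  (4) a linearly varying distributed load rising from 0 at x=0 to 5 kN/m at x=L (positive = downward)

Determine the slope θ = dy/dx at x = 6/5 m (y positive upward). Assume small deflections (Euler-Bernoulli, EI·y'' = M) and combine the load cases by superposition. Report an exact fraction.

θ(6/5) = -10299/2500000 rad

Load 1 — point force P=15 kN at a=4 m (b=L-a=2):
  θ_1 = -Px(2a-x)/(2EI)  [x≤a] = -15·(6/5)·(2·4-(6/5))/(2·20000) = -153/50000 rad
Load 2 — point force P=-8 kN at a=12/5 m (b=L-a=18/5):
  θ_2 = -Px(2a-x)/(2EI)  [x≤a] = -(-8)·(6/5)·(2·(12/5)-(6/5))/(2·20000) = 27/31250 rad
Load 3 — applied couple M₀=19 kN·m at a=18/5 m (b=L-a=12/5):
  θ_3 = M₀x/EI  [x≤a] = 19·(6/5)/20000 = 57/50000 rad
Load 4 — triangular load w₀=5 kN/m (0→w₀ over full span):
  θ_4 = (w₀Lx²/4-w₀L²x/3-w₀x⁴/(24L))/EI = (5·6·(6/5)²/4-5·6²·(6/5)/3-5·(6/5)⁴/(24·6))/20000 = -7659/2500000 rad
Superposition: θ = Σ θ_i = -10299/2500000 rad ≈ -0.004120 rad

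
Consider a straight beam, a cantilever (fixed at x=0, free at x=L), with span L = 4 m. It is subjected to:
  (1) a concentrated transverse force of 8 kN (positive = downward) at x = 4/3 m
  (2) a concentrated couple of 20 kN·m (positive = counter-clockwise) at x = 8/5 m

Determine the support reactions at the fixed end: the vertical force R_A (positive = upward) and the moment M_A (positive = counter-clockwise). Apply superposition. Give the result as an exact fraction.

R_A = 8 kN, M_A = -28/3 kN·m

Load 1 — point force P=8 kN at a=4/3 m (b=L-a=8/3):
  R_A = P = 8 kN
  M_A = Pa = 8·(4/3) = 32/3 kN·m
Load 2 — applied couple M₀=20 kN·m at a=8/5 m (b=L-a=12/5):
  R_A = 0 kN
  M_A = -M₀ = -20 kN·m
Superposition: R_A = 8 kN, M_A = -28/3 kN·m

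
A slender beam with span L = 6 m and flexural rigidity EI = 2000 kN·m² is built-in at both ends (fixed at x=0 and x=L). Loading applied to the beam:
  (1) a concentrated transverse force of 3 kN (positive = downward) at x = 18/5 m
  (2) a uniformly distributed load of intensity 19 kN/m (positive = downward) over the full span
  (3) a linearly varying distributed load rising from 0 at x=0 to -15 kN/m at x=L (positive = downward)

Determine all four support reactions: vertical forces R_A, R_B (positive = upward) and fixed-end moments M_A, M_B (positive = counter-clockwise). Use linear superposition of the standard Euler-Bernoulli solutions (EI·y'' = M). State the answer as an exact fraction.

R_A = 11139/250 kN, M_A = 5091/125 kN·m, R_B = 6861/250 kN, M_B = -4074/125 kN·m

Load 1 — point force P=3 kN at a=18/5 m (b=L-a=12/5):
  R_A = Pb²(3a+b)/L³ = 3·(12/5)²·(3·(18/5)+(12/5))/6³ = 132/125 kN
  M_A = Pab²/L² = 3·(18/5)·(12/5)²/6² = 216/125 kN·m
  R_B = Pa²(a+3b)/L³ = 3·(18/5)²·((18/5)+3·(12/5))/6³ = 243/125 kN
  M_B = -Pa²b/L² = -3·(18/5)²·(12/5)/6² = -324/125 kN·m
Load 2 — uniform load w=19 kN/m over full span:
  R_A = wL/2 = 19·6/2 = 57 kN
  M_A = wL²/12 = 19·6²/12 = 57 kN·m
  R_B = wL/2 = 19·6/2 = 57 kN
  M_B = -wL²/12 = -19·6²/12 = -57 kN·m
Load 3 — triangular load w₀=-15 kN/m (0→w₀ over full span):
  R_A = 3w₀L/20 = 3·(-15)·6/20 = -27/2 kN
  M_A = w₀L²/30 = (-15)·6²/30 = -18 kN·m
  R_B = 7w₀L/20 = 7·(-15)·6/20 = -63/2 kN
  M_B = -w₀L²/20 = -(-15)·6²/20 = 27 kN·m
Superposition: R_A = 11139/250 kN, M_A = 5091/125 kN·m, R_B = 6861/250 kN, M_B = -4074/125 kN·m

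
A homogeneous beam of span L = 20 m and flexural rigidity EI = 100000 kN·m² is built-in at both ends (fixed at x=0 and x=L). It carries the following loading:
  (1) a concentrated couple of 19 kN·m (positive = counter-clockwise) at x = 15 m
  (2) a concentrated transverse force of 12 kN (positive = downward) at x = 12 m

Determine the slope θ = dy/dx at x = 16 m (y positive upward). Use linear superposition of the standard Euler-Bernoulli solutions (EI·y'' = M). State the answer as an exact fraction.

θ(16) = 6177/6250000 rad

Load 1 — applied couple M₀=19 kN·m at a=15 m (b=L-a=5):
  θ_1 = (R_Ax²/2 - M_Ax - M₀(x-a))/EI  [x>a] with R_A=171/160, M_A=95/16 = ((171/160)·16²/2 - (95/16)·16 - 19·(16-15))/100000 = 57/250000 rad
Load 2 — point force P=12 kN at a=12 m (b=L-a=8):
  θ_2 = Pa²(L-x)(2bL-(3b+a)(L-x))/(2L³EI)  [x>a] = 12·12²·(20-16)·(2·8·20-(3·8+12)·(20-16))/(2·20³·100000) = 297/390625 rad
Superposition: θ = Σ θ_i = 6177/6250000 rad ≈ 0.000988 rad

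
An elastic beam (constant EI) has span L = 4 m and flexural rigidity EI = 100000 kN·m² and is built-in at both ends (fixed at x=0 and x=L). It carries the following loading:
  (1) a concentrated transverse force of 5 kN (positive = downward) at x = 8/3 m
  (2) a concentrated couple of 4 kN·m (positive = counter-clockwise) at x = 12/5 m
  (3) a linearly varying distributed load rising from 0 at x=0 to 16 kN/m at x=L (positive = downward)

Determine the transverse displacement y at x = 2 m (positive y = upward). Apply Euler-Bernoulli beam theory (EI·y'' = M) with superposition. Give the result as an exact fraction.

Load 1 — point force P=5 kN at a=8/3 m (b=L-a=4/3):
  y_1 = -Pb²x²(3aL-(3a+b)x)/(6L³EI)  [x≤a] = -5·(4/3)²·2²·(3·(8/3)·4-(3·(8/3)+(4/3))·2)/(6·4³·100000) = -1/81000 m
Load 2 — applied couple M₀=4 kN·m at a=12/5 m (b=L-a=8/5):
  y_2 = (R_Ax³/6 - M_Ax²/2)/EI  [x≤a] with R_A=36/25, M_A=32/25 = ((36/25)·2³/6 - (32/25)·2²/2)/100000 = -1/156250 m
Load 3 — triangular load w₀=16 kN/m (0→w₀ over full span):
  y_3 = -w₀x²(L-x)²(x+2L)/(120LEI) = -16·2²·(4-2)²·(2+2·4)/(120·4·100000) = -1/18750 m
Superposition: y = Σ y_i = -3649/50625000 m ≈ -0.000072 m

y(2) = -3649/50625000 m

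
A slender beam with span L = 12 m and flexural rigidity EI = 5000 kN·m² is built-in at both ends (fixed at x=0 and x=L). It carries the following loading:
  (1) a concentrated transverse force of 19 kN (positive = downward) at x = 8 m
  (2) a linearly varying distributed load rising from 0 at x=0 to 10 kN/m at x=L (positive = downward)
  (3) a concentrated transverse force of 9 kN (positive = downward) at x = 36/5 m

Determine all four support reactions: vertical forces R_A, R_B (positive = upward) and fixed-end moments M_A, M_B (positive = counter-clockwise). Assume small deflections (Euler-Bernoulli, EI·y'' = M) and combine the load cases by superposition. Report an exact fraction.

R_A = 88067/3375 kN, M_A = 84664/1125 kN·m, R_B = 208933/3375 kN, M_B = -136496/1125 kN·m

Load 1 — point force P=19 kN at a=8 m (b=L-a=4):
  R_A = Pb²(3a+b)/L³ = 19·4²·(3·8+4)/12³ = 133/27 kN
  M_A = Pab²/L² = 19·8·4²/12² = 152/9 kN·m
  R_B = Pa²(a+3b)/L³ = 19·8²·(8+3·4)/12³ = 380/27 kN
  M_B = -Pa²b/L² = -19·8²·4/12² = -304/9 kN·m
Load 2 — triangular load w₀=10 kN/m (0→w₀ over full span):
  R_A = 3w₀L/20 = 3·10·12/20 = 18 kN
  M_A = w₀L²/30 = 10·12²/30 = 48 kN·m
  R_B = 7w₀L/20 = 7·10·12/20 = 42 kN
  M_B = -w₀L²/20 = -10·12²/20 = -72 kN·m
Load 3 — point force P=9 kN at a=36/5 m (b=L-a=24/5):
  R_A = Pb²(3a+b)/L³ = 9·(24/5)²·(3·(36/5)+(24/5))/12³ = 396/125 kN
  M_A = Pab²/L² = 9·(36/5)·(24/5)²/12² = 1296/125 kN·m
  R_B = Pa²(a+3b)/L³ = 9·(36/5)²·((36/5)+3·(24/5))/12³ = 729/125 kN
  M_B = -Pa²b/L² = -9·(36/5)²·(24/5)/12² = -1944/125 kN·m
Superposition: R_A = 88067/3375 kN, M_A = 84664/1125 kN·m, R_B = 208933/3375 kN, M_B = -136496/1125 kN·m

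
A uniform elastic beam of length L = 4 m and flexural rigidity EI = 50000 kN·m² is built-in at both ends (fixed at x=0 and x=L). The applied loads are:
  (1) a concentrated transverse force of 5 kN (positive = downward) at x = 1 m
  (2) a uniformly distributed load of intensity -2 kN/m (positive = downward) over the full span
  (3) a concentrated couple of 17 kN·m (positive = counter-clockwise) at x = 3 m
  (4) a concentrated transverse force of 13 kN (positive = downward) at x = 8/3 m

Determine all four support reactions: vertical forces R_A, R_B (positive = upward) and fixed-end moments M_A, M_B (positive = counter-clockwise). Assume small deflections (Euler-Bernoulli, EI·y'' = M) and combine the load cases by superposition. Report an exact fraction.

Load 1 — point force P=5 kN at a=1 m (b=L-a=3):
  R_A = Pb²(3a+b)/L³ = 5·3²·(3·1+3)/4³ = 135/32 kN
  M_A = Pab²/L² = 5·1·3²/4² = 45/16 kN·m
  R_B = Pa²(a+3b)/L³ = 5·1²·(1+3·3)/4³ = 25/32 kN
  M_B = -Pa²b/L² = -5·1²·3/4² = -15/16 kN·m
Load 2 — uniform load w=-2 kN/m over full span:
  R_A = wL/2 = (-2)·4/2 = -4 kN
  M_A = wL²/12 = (-2)·4²/12 = -8/3 kN·m
  R_B = wL/2 = (-2)·4/2 = -4 kN
  M_B = -wL²/12 = -(-2)·4²/12 = 8/3 kN·m
Load 3 — applied couple M₀=17 kN·m at a=3 m (b=L-a=1):
  R_A = 6M₀ab/L³ = 6·17·3·1/4³ = 153/32 kN
  M_A = M₀b(2a-b)/L² = 17·1·(2·3-1)/4² = 85/16 kN·m
  R_B = -6M₀ab/L³ = -6·17·3·1/4³ = -153/32 kN
  M_B = M₀a(2b-a)/L² = 17·3·(2·1-3)/4² = -51/16 kN·m
Load 4 — point force P=13 kN at a=8/3 m (b=L-a=4/3):
  R_A = Pb²(3a+b)/L³ = 13·(4/3)²·(3·(8/3)+(4/3))/4³ = 91/27 kN
  M_A = Pab²/L² = 13·(8/3)·(4/3)²/4² = 104/27 kN·m
  R_B = Pa²(a+3b)/L³ = 13·(8/3)²·((8/3)+3·(4/3))/4³ = 260/27 kN
  M_B = -Pa²b/L² = -13·(8/3)²·(4/3)/4² = -208/27 kN·m
Superposition: R_A = 226/27 kN, M_A = 2011/216 kN·m, R_B = 44/27 kN, M_B = -1979/216 kN·m

R_A = 226/27 kN, M_A = 2011/216 kN·m, R_B = 44/27 kN, M_B = -1979/216 kN·m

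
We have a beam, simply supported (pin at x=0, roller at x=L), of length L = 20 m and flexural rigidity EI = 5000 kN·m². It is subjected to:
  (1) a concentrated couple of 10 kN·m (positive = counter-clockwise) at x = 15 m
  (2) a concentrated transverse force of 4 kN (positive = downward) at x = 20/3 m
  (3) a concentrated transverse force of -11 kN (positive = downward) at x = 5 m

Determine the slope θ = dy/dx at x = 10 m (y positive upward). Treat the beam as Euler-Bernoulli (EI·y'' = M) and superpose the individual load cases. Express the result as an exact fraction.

Load 1 — applied couple M₀=10 kN·m at a=15 m (b=L-a=5):
  θ_1 = (M₀x²/(2L)+C₁)/EI  [x≤a] with C₁=M₀(3b²-L²)/(6L)=-325/12 = (10·10²/(2·20)+(-325/12))/5000 = -1/2400 rad
Load 2 — point force P=4 kN at a=20/3 m (b=L-a=40/3):
  θ_2 = -Pa(2L²-6Lx+3x²+a²)/(6LEI)  [x>a] = -4·(20/3)·(2·20²-6·20·10+3·10²+(20/3)²)/(6·20·5000) = 1/405 rad
Load 3 — point force P=-11 kN at a=5 m (b=L-a=15):
  θ_3 = -Pa(2L²-6Lx+3x²+a²)/(6LEI)  [x>a] = -(-11)·5·(2·20²-6·20·10+3·10²+5²)/(6·20·5000) = -11/1600 rad
Superposition: θ = Σ θ_i = -25/5184 rad ≈ -0.004823 rad

θ(10) = -25/5184 rad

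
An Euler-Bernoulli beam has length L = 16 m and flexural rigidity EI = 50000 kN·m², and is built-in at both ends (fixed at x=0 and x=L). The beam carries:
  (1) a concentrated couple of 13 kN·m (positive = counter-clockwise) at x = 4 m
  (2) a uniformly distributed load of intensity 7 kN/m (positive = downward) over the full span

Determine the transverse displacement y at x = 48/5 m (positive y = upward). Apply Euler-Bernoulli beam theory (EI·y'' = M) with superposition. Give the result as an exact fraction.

Load 1 — applied couple M₀=13 kN·m at a=4 m (b=L-a=12):
  y_1 = (R_Ax³/6 - M_Ax²/2 - M₀(x-a)²/2)/EI  [x>a] with R_A=117/128, M_A=-39/16 = ((117/128)·(48/5)³/6 - (-39/16)·(48/5)²/2 - 13·((48/5)-4)²/2)/50000 = 338/390625 m
Load 2 — uniform load w=7 kN/m over full span:
  y_2 = -wx²(L-x)²/(24EI) = -7·(48/5)²·(16-(48/5))²/(24·50000) = -43008/1953125 m
Superposition: y = Σ y_i = -41318/1953125 m ≈ -0.021155 m

y(48/5) = -41318/1953125 m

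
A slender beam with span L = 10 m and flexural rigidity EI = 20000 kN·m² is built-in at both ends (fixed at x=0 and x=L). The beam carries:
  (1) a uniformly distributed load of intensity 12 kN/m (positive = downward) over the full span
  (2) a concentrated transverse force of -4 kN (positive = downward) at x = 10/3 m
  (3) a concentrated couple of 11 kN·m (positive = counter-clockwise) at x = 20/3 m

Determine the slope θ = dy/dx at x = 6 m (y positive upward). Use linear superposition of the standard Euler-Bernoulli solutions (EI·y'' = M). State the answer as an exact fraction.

Load 1 — uniform load w=12 kN/m over full span:
  θ_1 = -wx(L-x)(L-2x)/(12EI) = -12·6·(10-6)·(10-2·6)/(12·20000) = 3/1250 rad
Load 2 — point force P=-4 kN at a=10/3 m (b=L-a=20/3):
  θ_2 = Pa²(L-x)(2bL-(3b+a)(L-x))/(2L³EI)  [x>a] = (-4)·(10/3)²·(10-6)·(2·(20/3)·10-(3·(20/3)+(10/3))·(10-6))/(2·10³·20000) = -1/5625 rad
Load 3 — applied couple M₀=11 kN·m at a=20/3 m (b=L-a=10/3):
  θ_3 = (R_Ax²/2 - M_Ax)/EI  [x≤a] with R_A=22/15, M_A=11/3 = ((22/15)·6²/2 - (11/3)·6)/20000 = 11/50000 rad
Superposition: θ = Σ θ_i = 1099/450000 rad ≈ 0.002442 rad

θ(6) = 1099/450000 rad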